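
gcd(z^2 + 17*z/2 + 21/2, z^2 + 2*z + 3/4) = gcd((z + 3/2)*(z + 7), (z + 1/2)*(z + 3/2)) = z + 3/2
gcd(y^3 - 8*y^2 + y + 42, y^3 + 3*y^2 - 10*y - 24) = y^2 - y - 6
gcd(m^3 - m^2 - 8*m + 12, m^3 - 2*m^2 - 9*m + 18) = m^2 + m - 6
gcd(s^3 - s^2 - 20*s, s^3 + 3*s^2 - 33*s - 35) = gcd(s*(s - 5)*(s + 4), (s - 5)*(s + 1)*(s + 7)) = s - 5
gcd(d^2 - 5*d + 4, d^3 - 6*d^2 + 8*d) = d - 4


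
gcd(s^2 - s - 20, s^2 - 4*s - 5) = s - 5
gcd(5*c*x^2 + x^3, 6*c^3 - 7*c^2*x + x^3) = 1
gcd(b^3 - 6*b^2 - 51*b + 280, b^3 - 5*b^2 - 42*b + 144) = b - 8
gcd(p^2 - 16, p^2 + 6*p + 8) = p + 4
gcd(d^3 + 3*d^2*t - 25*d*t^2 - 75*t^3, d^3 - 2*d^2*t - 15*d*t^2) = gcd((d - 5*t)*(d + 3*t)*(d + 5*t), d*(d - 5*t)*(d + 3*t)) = -d^2 + 2*d*t + 15*t^2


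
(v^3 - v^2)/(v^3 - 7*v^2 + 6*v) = v/(v - 6)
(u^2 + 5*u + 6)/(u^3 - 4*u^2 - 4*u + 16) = (u + 3)/(u^2 - 6*u + 8)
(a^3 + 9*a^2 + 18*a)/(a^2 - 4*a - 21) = a*(a + 6)/(a - 7)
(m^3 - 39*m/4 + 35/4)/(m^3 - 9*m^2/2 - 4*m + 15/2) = (4*m^2 + 4*m - 35)/(2*(2*m^2 - 7*m - 15))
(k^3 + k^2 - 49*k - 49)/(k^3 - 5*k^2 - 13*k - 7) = (k + 7)/(k + 1)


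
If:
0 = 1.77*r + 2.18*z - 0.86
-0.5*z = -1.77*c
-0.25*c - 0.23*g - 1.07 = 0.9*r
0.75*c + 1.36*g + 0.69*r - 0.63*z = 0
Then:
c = 0.50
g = 1.40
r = -1.68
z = 1.76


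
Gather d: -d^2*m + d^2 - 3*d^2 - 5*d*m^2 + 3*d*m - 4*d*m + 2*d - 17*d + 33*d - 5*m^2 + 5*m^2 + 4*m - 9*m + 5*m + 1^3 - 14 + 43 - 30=d^2*(-m - 2) + d*(-5*m^2 - m + 18)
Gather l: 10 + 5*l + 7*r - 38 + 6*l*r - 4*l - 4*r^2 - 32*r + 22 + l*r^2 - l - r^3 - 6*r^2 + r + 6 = l*(r^2 + 6*r) - r^3 - 10*r^2 - 24*r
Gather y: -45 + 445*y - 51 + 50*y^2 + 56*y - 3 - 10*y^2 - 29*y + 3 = 40*y^2 + 472*y - 96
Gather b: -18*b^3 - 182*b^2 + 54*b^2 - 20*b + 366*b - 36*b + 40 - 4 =-18*b^3 - 128*b^2 + 310*b + 36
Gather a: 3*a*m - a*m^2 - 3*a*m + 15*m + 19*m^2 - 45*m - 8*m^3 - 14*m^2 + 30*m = -a*m^2 - 8*m^3 + 5*m^2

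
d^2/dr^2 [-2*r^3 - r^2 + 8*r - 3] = -12*r - 2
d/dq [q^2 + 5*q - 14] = 2*q + 5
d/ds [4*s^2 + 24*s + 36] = 8*s + 24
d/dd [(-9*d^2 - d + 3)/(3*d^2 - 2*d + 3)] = 3*(7*d^2 - 24*d + 1)/(9*d^4 - 12*d^3 + 22*d^2 - 12*d + 9)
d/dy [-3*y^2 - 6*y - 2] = -6*y - 6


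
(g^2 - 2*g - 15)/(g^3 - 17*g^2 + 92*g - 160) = (g + 3)/(g^2 - 12*g + 32)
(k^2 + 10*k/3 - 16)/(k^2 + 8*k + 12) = (k - 8/3)/(k + 2)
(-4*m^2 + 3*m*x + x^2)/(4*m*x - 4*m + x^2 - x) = (-m + x)/(x - 1)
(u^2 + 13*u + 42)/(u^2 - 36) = (u + 7)/(u - 6)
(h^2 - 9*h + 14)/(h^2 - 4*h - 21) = (h - 2)/(h + 3)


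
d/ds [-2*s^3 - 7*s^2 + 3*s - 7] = -6*s^2 - 14*s + 3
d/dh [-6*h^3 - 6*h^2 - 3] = 6*h*(-3*h - 2)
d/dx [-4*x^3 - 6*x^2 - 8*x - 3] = -12*x^2 - 12*x - 8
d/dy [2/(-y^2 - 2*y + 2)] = 4*(y + 1)/(y^2 + 2*y - 2)^2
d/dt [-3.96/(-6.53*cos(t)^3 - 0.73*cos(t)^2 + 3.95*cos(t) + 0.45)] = (77.5764*cos(t)^2 + 5.7816*cos(t) - 15.642)*sin(t)/(6.53*cos(t)^3 + 0.73*cos(t)^2 - 3.95*cos(t) - 0.45)^2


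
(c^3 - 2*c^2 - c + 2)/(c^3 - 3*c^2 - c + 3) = (c - 2)/(c - 3)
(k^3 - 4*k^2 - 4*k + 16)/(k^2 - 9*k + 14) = (k^2 - 2*k - 8)/(k - 7)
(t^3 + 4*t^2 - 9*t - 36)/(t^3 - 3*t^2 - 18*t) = (t^2 + t - 12)/(t*(t - 6))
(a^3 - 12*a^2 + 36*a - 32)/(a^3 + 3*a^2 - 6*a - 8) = (a^2 - 10*a + 16)/(a^2 + 5*a + 4)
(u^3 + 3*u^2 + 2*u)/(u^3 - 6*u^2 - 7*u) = (u + 2)/(u - 7)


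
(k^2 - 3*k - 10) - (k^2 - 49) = 39 - 3*k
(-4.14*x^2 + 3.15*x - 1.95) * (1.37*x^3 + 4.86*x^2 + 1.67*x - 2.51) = -5.6718*x^5 - 15.8049*x^4 + 5.7237*x^3 + 6.1749*x^2 - 11.163*x + 4.8945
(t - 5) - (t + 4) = -9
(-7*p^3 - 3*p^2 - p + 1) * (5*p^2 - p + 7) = -35*p^5 - 8*p^4 - 51*p^3 - 15*p^2 - 8*p + 7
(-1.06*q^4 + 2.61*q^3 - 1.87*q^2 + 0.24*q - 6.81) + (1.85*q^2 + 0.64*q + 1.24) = -1.06*q^4 + 2.61*q^3 - 0.02*q^2 + 0.88*q - 5.57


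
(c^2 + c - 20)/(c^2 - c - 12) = (c + 5)/(c + 3)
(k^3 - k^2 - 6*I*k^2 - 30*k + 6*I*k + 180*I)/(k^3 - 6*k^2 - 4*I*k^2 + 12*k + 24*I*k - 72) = (k + 5)/(k + 2*I)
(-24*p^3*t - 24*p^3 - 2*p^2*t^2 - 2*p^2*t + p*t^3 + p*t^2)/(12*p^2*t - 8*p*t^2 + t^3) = p*(-4*p*t - 4*p - t^2 - t)/(t*(2*p - t))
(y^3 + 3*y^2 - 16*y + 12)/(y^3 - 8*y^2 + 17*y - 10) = (y + 6)/(y - 5)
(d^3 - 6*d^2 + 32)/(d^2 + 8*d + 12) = (d^2 - 8*d + 16)/(d + 6)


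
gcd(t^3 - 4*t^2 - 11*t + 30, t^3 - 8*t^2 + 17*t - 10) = t^2 - 7*t + 10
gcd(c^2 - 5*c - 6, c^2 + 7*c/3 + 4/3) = c + 1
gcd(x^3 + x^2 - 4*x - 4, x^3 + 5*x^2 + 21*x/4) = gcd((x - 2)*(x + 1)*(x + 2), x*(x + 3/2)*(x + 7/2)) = 1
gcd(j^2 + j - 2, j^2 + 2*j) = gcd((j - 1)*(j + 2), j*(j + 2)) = j + 2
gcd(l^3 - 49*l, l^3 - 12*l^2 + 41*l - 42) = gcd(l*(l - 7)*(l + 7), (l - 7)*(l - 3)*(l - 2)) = l - 7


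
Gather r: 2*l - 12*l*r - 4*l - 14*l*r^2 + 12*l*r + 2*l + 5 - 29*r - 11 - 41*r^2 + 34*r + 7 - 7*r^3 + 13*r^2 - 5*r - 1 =-7*r^3 + r^2*(-14*l - 28)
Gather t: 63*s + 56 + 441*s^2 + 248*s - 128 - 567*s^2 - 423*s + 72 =-126*s^2 - 112*s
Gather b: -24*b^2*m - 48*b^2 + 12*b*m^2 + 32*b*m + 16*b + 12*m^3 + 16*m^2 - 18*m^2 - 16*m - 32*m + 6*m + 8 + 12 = b^2*(-24*m - 48) + b*(12*m^2 + 32*m + 16) + 12*m^3 - 2*m^2 - 42*m + 20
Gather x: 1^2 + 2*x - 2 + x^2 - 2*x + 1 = x^2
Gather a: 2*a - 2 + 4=2*a + 2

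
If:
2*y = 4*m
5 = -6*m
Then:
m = -5/6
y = -5/3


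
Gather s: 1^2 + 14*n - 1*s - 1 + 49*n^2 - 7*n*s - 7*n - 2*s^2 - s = 49*n^2 + 7*n - 2*s^2 + s*(-7*n - 2)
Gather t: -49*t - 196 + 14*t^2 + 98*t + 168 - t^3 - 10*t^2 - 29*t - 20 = -t^3 + 4*t^2 + 20*t - 48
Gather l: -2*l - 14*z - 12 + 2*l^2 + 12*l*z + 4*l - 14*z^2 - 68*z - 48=2*l^2 + l*(12*z + 2) - 14*z^2 - 82*z - 60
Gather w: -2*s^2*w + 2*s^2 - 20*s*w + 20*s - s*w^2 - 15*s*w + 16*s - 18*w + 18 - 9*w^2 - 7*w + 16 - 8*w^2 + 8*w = 2*s^2 + 36*s + w^2*(-s - 17) + w*(-2*s^2 - 35*s - 17) + 34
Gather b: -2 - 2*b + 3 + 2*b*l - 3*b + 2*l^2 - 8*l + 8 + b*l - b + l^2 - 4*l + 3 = b*(3*l - 6) + 3*l^2 - 12*l + 12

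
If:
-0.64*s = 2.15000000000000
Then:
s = -3.36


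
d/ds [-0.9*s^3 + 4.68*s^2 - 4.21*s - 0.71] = -2.7*s^2 + 9.36*s - 4.21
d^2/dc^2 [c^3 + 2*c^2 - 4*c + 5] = 6*c + 4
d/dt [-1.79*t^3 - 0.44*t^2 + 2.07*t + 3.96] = -5.37*t^2 - 0.88*t + 2.07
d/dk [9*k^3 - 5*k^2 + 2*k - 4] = 27*k^2 - 10*k + 2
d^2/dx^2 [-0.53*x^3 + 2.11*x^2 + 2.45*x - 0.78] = 4.22 - 3.18*x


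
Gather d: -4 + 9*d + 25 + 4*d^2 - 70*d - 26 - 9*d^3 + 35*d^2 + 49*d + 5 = -9*d^3 + 39*d^2 - 12*d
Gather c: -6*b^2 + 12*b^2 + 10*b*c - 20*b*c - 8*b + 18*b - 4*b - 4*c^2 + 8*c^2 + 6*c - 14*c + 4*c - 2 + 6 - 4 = 6*b^2 + 6*b + 4*c^2 + c*(-10*b - 4)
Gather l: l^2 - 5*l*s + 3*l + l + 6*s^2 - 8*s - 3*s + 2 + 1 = l^2 + l*(4 - 5*s) + 6*s^2 - 11*s + 3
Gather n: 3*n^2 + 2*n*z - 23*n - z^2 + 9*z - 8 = 3*n^2 + n*(2*z - 23) - z^2 + 9*z - 8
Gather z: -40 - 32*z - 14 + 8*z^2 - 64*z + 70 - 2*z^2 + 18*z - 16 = 6*z^2 - 78*z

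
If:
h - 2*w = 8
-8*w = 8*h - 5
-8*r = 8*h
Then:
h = 37/12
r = -37/12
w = -59/24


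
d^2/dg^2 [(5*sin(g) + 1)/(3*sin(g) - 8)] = 43*(-3*sin(g)^2 - 8*sin(g) + 6)/(3*sin(g) - 8)^3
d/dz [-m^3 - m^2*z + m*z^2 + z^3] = -m^2 + 2*m*z + 3*z^2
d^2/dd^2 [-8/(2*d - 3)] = -64/(2*d - 3)^3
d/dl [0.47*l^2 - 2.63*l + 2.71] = 0.94*l - 2.63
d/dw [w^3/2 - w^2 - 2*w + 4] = 3*w^2/2 - 2*w - 2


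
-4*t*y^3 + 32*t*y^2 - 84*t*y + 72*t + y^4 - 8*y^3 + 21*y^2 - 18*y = (-4*t + y)*(y - 3)^2*(y - 2)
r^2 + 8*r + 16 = (r + 4)^2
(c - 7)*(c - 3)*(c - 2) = c^3 - 12*c^2 + 41*c - 42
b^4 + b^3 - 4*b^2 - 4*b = b*(b - 2)*(b + 1)*(b + 2)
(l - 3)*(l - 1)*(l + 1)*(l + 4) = l^4 + l^3 - 13*l^2 - l + 12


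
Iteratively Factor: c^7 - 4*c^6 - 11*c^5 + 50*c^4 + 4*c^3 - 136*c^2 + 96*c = (c - 2)*(c^6 - 2*c^5 - 15*c^4 + 20*c^3 + 44*c^2 - 48*c) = (c - 4)*(c - 2)*(c^5 + 2*c^4 - 7*c^3 - 8*c^2 + 12*c) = (c - 4)*(c - 2)*(c + 3)*(c^4 - c^3 - 4*c^2 + 4*c) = (c - 4)*(c - 2)^2*(c + 3)*(c^3 + c^2 - 2*c) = c*(c - 4)*(c - 2)^2*(c + 3)*(c^2 + c - 2) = c*(c - 4)*(c - 2)^2*(c - 1)*(c + 3)*(c + 2)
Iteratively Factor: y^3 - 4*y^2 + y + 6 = (y + 1)*(y^2 - 5*y + 6) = (y - 3)*(y + 1)*(y - 2)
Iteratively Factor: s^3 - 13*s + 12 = (s + 4)*(s^2 - 4*s + 3) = (s - 1)*(s + 4)*(s - 3)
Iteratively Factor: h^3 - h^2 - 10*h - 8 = (h - 4)*(h^2 + 3*h + 2) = (h - 4)*(h + 2)*(h + 1)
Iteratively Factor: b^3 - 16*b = (b - 4)*(b^2 + 4*b) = b*(b - 4)*(b + 4)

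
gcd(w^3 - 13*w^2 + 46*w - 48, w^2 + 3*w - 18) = w - 3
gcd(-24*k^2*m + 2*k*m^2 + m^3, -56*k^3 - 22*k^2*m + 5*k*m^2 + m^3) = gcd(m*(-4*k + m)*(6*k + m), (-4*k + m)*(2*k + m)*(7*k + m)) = 4*k - m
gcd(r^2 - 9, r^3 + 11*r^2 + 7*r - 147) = r - 3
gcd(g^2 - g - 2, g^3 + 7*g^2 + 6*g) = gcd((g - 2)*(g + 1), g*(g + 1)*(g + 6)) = g + 1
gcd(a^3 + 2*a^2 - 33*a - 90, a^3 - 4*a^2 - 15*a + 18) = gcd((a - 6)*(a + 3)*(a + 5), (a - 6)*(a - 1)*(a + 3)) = a^2 - 3*a - 18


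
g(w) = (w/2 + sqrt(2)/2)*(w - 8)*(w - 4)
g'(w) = (w/2 + sqrt(2)/2)*(w - 8) + (w/2 + sqrt(2)/2)*(w - 4) + (w - 8)*(w - 4)/2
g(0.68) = 25.45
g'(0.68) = 1.01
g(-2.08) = -20.40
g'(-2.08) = 36.02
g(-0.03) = 22.40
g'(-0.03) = 7.83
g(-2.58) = -40.58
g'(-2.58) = 44.81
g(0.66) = 25.43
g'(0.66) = 1.18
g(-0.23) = 20.61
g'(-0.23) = 10.03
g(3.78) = 2.41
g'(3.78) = -11.07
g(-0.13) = 21.56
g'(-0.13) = 8.92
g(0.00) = 22.63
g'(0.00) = 7.51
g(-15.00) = -2968.49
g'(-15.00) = 503.80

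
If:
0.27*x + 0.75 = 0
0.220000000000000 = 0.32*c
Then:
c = 0.69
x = -2.78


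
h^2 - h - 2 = (h - 2)*(h + 1)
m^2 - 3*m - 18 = (m - 6)*(m + 3)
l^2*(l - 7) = l^3 - 7*l^2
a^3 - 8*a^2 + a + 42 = (a - 7)*(a - 3)*(a + 2)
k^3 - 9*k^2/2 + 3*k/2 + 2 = (k - 4)*(k - 1)*(k + 1/2)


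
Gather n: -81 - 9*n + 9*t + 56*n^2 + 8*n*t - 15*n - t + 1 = 56*n^2 + n*(8*t - 24) + 8*t - 80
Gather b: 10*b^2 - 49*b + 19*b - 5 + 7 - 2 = 10*b^2 - 30*b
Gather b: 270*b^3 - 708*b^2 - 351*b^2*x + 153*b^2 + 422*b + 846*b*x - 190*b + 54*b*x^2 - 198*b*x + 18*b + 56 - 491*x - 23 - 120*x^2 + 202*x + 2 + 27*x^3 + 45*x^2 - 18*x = 270*b^3 + b^2*(-351*x - 555) + b*(54*x^2 + 648*x + 250) + 27*x^3 - 75*x^2 - 307*x + 35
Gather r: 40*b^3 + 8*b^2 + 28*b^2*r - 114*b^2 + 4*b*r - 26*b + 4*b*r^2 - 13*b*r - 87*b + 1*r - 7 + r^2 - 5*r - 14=40*b^3 - 106*b^2 - 113*b + r^2*(4*b + 1) + r*(28*b^2 - 9*b - 4) - 21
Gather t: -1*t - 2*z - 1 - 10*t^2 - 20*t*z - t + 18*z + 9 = -10*t^2 + t*(-20*z - 2) + 16*z + 8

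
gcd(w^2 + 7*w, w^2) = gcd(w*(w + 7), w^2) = w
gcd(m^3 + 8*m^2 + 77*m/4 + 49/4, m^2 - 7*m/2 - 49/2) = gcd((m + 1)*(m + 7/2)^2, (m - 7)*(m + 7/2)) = m + 7/2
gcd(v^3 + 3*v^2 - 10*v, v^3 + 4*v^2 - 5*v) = v^2 + 5*v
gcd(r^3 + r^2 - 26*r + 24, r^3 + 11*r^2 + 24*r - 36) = r^2 + 5*r - 6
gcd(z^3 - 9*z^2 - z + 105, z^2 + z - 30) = z - 5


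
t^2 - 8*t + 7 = (t - 7)*(t - 1)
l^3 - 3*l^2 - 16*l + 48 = (l - 4)*(l - 3)*(l + 4)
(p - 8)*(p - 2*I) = p^2 - 8*p - 2*I*p + 16*I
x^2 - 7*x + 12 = (x - 4)*(x - 3)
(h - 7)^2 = h^2 - 14*h + 49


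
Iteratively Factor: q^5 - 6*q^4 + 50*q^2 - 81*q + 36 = (q - 4)*(q^4 - 2*q^3 - 8*q^2 + 18*q - 9) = (q - 4)*(q - 3)*(q^3 + q^2 - 5*q + 3) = (q - 4)*(q - 3)*(q + 3)*(q^2 - 2*q + 1) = (q - 4)*(q - 3)*(q - 1)*(q + 3)*(q - 1)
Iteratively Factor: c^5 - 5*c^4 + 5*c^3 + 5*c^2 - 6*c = (c)*(c^4 - 5*c^3 + 5*c^2 + 5*c - 6) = c*(c - 2)*(c^3 - 3*c^2 - c + 3) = c*(c - 3)*(c - 2)*(c^2 - 1) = c*(c - 3)*(c - 2)*(c + 1)*(c - 1)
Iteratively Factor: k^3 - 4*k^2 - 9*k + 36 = (k + 3)*(k^2 - 7*k + 12) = (k - 4)*(k + 3)*(k - 3)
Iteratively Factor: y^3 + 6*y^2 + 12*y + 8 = (y + 2)*(y^2 + 4*y + 4) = (y + 2)^2*(y + 2)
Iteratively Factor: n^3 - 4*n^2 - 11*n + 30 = (n - 5)*(n^2 + n - 6) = (n - 5)*(n - 2)*(n + 3)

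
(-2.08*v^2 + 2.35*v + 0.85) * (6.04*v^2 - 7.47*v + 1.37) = -12.5632*v^4 + 29.7316*v^3 - 15.2701*v^2 - 3.13*v + 1.1645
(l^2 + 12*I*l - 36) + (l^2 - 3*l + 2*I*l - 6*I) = 2*l^2 - 3*l + 14*I*l - 36 - 6*I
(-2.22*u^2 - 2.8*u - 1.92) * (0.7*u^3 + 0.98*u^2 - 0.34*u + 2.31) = -1.554*u^5 - 4.1356*u^4 - 3.3332*u^3 - 6.0578*u^2 - 5.8152*u - 4.4352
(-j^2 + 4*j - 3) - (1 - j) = -j^2 + 5*j - 4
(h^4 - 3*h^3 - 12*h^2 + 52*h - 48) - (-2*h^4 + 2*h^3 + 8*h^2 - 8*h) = 3*h^4 - 5*h^3 - 20*h^2 + 60*h - 48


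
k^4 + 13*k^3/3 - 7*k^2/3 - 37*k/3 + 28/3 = (k - 1)^2*(k + 7/3)*(k + 4)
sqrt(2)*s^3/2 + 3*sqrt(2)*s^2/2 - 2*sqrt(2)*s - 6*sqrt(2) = (s - 2)*(s + 3)*(sqrt(2)*s/2 + sqrt(2))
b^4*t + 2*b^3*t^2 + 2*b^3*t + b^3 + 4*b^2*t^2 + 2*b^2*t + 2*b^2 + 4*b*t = b*(b + 2)*(b + 2*t)*(b*t + 1)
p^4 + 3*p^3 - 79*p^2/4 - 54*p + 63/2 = (p - 1/2)*(p + 7/2)*(p - 3*sqrt(2))*(p + 3*sqrt(2))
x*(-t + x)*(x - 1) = -t*x^2 + t*x + x^3 - x^2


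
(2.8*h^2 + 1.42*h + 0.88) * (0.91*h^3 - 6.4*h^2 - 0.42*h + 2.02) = 2.548*h^5 - 16.6278*h^4 - 9.4632*h^3 - 0.572400000000001*h^2 + 2.4988*h + 1.7776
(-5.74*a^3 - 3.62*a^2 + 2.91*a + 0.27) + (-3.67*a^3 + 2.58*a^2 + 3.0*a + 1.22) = -9.41*a^3 - 1.04*a^2 + 5.91*a + 1.49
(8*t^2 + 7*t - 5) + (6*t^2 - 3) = 14*t^2 + 7*t - 8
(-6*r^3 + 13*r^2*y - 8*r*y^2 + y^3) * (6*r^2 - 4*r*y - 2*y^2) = -36*r^5 + 102*r^4*y - 88*r^3*y^2 + 12*r^2*y^3 + 12*r*y^4 - 2*y^5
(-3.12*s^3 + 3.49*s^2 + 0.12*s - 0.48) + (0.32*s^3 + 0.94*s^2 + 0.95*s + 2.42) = -2.8*s^3 + 4.43*s^2 + 1.07*s + 1.94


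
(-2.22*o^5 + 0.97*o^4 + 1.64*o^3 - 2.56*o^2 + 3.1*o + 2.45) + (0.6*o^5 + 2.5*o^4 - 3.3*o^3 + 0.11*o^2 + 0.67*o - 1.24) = -1.62*o^5 + 3.47*o^4 - 1.66*o^3 - 2.45*o^2 + 3.77*o + 1.21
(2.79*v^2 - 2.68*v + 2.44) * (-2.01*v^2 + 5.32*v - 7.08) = -5.6079*v^4 + 20.2296*v^3 - 38.9152*v^2 + 31.9552*v - 17.2752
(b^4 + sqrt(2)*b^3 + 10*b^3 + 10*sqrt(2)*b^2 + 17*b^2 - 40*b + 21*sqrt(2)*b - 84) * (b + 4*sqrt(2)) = b^5 + 5*sqrt(2)*b^4 + 10*b^4 + 25*b^3 + 50*sqrt(2)*b^3 + 40*b^2 + 89*sqrt(2)*b^2 - 160*sqrt(2)*b + 84*b - 336*sqrt(2)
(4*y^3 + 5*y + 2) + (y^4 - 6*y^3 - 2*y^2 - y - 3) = y^4 - 2*y^3 - 2*y^2 + 4*y - 1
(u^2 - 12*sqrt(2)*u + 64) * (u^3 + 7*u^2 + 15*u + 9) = u^5 - 12*sqrt(2)*u^4 + 7*u^4 - 84*sqrt(2)*u^3 + 79*u^3 - 180*sqrt(2)*u^2 + 457*u^2 - 108*sqrt(2)*u + 960*u + 576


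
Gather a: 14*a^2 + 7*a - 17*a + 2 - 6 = 14*a^2 - 10*a - 4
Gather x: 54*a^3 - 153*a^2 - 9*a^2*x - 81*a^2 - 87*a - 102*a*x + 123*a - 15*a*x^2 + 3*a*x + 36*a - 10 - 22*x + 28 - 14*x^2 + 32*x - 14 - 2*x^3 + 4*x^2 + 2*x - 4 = 54*a^3 - 234*a^2 + 72*a - 2*x^3 + x^2*(-15*a - 10) + x*(-9*a^2 - 99*a + 12)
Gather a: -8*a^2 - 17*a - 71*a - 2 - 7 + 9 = -8*a^2 - 88*a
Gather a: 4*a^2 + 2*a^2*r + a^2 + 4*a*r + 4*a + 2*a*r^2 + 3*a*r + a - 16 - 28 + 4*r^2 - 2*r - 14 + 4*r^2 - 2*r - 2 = a^2*(2*r + 5) + a*(2*r^2 + 7*r + 5) + 8*r^2 - 4*r - 60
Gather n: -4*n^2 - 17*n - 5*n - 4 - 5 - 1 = -4*n^2 - 22*n - 10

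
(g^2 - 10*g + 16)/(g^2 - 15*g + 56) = (g - 2)/(g - 7)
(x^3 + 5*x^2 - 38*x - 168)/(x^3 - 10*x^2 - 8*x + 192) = (x + 7)/(x - 8)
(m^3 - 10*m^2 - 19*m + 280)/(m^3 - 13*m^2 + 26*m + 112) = (m + 5)/(m + 2)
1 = 1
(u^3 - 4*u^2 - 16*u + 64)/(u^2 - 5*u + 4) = (u^2 - 16)/(u - 1)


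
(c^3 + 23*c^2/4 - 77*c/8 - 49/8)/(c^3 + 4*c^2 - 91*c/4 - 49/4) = (4*c - 7)/(2*(2*c - 7))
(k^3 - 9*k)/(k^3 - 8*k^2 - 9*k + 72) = k/(k - 8)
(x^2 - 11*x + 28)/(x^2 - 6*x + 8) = (x - 7)/(x - 2)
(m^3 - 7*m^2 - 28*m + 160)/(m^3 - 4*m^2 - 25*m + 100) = (m - 8)/(m - 5)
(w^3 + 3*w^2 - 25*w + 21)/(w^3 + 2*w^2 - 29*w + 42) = (w - 1)/(w - 2)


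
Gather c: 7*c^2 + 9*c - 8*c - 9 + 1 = 7*c^2 + c - 8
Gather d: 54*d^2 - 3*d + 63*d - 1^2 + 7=54*d^2 + 60*d + 6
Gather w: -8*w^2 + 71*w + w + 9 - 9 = -8*w^2 + 72*w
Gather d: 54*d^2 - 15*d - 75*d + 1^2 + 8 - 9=54*d^2 - 90*d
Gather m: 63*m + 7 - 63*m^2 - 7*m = -63*m^2 + 56*m + 7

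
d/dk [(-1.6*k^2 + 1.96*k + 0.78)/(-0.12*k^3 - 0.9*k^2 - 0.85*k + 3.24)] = (-0.192*k^4 + 0.4704*k^3 + 3.4048*k^2 - 8.964*k + 7.0134)/(0.0144*k^6 + 0.216*k^5 + 1.014*k^4 + 0.7524*k^3 - 5.1095*k^2 - 5.508*k + 10.4976)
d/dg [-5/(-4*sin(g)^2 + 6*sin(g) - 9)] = 10*(3 - 4*sin(g))*cos(g)/(4*sin(g)^2 - 6*sin(g) + 9)^2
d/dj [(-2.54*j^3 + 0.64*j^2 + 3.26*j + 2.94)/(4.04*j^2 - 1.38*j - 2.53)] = (-10.2616*j^4 + 7.0104*j^3 + 5.225*j^2 - 26.9936*j - 4.1906)/(16.3216*j^4 - 11.1504*j^3 - 18.538*j^2 + 6.9828*j + 6.4009)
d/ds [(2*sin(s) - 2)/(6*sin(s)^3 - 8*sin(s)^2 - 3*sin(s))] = 2*(-12*sin(s)^3 + 26*sin(s)^2 - 16*sin(s) - 3)*cos(s)/((8*sin(s) + 3*cos(2*s))^2*sin(s)^2)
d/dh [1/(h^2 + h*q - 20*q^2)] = (-2*h - q)/(h^2 + h*q - 20*q^2)^2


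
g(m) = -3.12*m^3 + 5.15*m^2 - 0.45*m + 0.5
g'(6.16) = -292.17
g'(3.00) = -53.79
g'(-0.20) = -2.88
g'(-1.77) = -48.00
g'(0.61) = 2.35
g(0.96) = 2.05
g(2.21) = -9.02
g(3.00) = -38.74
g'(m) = -9.36*m^2 + 10.3*m - 0.45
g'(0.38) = 2.11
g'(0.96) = 0.81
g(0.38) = 0.90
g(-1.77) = 34.73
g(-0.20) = 0.82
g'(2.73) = -42.09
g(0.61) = 1.43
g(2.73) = -25.83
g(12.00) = -4654.66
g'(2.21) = -23.40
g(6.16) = -536.14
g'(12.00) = -1224.69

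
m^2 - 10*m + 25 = (m - 5)^2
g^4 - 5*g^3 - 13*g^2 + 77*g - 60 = (g - 5)*(g - 3)*(g - 1)*(g + 4)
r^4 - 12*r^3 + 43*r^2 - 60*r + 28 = (r - 7)*(r - 2)^2*(r - 1)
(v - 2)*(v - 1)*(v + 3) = v^3 - 7*v + 6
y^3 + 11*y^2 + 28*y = y*(y + 4)*(y + 7)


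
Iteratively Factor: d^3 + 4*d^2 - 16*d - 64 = (d - 4)*(d^2 + 8*d + 16) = (d - 4)*(d + 4)*(d + 4)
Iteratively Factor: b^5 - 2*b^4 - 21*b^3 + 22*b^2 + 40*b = (b + 4)*(b^4 - 6*b^3 + 3*b^2 + 10*b) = (b + 1)*(b + 4)*(b^3 - 7*b^2 + 10*b) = b*(b + 1)*(b + 4)*(b^2 - 7*b + 10) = b*(b - 2)*(b + 1)*(b + 4)*(b - 5)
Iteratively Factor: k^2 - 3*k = (k - 3)*(k)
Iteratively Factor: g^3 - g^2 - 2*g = (g - 2)*(g^2 + g) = (g - 2)*(g + 1)*(g)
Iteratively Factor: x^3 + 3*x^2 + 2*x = (x + 2)*(x^2 + x) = (x + 1)*(x + 2)*(x)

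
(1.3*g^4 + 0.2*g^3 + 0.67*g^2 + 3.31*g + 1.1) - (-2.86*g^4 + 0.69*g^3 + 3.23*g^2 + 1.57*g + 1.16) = 4.16*g^4 - 0.49*g^3 - 2.56*g^2 + 1.74*g - 0.0599999999999998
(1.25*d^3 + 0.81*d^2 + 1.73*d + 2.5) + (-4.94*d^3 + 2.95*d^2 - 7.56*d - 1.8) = -3.69*d^3 + 3.76*d^2 - 5.83*d + 0.7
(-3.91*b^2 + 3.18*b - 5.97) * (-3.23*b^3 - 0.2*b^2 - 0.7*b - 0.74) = 12.6293*b^5 - 9.4894*b^4 + 21.3841*b^3 + 1.8614*b^2 + 1.8258*b + 4.4178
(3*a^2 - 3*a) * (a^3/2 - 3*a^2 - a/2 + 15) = 3*a^5/2 - 21*a^4/2 + 15*a^3/2 + 93*a^2/2 - 45*a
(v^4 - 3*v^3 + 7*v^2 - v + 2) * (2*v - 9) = 2*v^5 - 15*v^4 + 41*v^3 - 65*v^2 + 13*v - 18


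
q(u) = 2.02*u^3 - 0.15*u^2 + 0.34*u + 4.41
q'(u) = 6.06*u^2 - 0.3*u + 0.34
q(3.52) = 91.85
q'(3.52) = 74.37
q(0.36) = 4.61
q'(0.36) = 1.02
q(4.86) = 234.40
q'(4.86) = 142.02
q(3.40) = 83.23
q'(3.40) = 69.37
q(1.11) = 7.37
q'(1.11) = 7.47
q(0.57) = 4.93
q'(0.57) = 2.14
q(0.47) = 4.75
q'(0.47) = 1.54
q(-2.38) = -24.48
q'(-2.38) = 35.38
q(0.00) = 4.41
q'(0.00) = 0.34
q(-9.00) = -1483.38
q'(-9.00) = 493.90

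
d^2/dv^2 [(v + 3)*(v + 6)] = 2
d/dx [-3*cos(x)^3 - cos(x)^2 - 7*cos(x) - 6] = (9*cos(x)^2 + 2*cos(x) + 7)*sin(x)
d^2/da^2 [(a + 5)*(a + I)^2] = 6*a + 10 + 4*I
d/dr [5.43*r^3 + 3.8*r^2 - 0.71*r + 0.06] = 16.29*r^2 + 7.6*r - 0.71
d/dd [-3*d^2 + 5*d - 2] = 5 - 6*d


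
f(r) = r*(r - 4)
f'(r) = 2*r - 4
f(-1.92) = 11.37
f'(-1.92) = -7.84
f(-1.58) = 8.82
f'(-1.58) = -7.16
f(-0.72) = 3.40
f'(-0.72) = -5.44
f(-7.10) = 78.81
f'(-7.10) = -18.20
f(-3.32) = 24.30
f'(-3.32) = -10.64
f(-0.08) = 0.33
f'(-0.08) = -4.16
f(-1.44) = 7.83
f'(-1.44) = -6.88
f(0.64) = -2.15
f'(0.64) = -2.72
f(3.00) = -3.00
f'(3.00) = 2.00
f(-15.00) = 285.00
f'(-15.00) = -34.00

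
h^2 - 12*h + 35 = (h - 7)*(h - 5)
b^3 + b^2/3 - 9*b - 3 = (b - 3)*(b + 1/3)*(b + 3)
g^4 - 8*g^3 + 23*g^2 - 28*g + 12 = (g - 3)*(g - 2)^2*(g - 1)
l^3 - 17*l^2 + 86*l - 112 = (l - 8)*(l - 7)*(l - 2)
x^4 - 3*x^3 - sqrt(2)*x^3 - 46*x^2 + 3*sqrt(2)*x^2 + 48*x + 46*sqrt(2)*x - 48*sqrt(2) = (x - 8)*(x - 1)*(x + 6)*(x - sqrt(2))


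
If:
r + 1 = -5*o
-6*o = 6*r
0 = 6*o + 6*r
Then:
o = -1/4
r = 1/4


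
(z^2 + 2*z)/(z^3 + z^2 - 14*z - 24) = z/(z^2 - z - 12)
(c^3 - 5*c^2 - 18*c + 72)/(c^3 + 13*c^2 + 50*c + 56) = (c^2 - 9*c + 18)/(c^2 + 9*c + 14)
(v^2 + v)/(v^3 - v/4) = 4*(v + 1)/(4*v^2 - 1)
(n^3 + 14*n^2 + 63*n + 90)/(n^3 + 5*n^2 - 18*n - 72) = (n + 5)/(n - 4)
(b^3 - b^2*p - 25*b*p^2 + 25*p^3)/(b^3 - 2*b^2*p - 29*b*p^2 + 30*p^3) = (-b + 5*p)/(-b + 6*p)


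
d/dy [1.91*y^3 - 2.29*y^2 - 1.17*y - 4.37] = 5.73*y^2 - 4.58*y - 1.17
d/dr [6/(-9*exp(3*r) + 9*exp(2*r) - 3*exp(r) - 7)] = (162*exp(2*r) - 108*exp(r) + 18)*exp(r)/(9*exp(3*r) - 9*exp(2*r) + 3*exp(r) + 7)^2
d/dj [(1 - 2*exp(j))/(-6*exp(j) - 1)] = 8*exp(j)/(6*exp(j) + 1)^2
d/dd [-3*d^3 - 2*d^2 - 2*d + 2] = -9*d^2 - 4*d - 2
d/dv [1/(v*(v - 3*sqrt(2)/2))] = (-4*v + 3*sqrt(2))/(v^2*(2*v^2 - 6*sqrt(2)*v + 9))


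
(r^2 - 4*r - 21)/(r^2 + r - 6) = (r - 7)/(r - 2)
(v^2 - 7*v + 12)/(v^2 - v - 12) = (v - 3)/(v + 3)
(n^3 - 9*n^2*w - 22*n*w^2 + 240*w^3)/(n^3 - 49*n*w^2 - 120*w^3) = (n - 6*w)/(n + 3*w)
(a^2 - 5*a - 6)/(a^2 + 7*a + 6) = (a - 6)/(a + 6)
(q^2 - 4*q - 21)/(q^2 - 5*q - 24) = (q - 7)/(q - 8)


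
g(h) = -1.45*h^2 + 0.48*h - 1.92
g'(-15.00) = 43.98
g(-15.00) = -335.37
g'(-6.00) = 17.88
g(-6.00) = -57.00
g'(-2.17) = 6.77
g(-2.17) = -9.79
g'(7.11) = -20.14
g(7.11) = -71.81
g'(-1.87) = 5.90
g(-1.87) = -7.89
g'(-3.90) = 11.79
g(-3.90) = -25.85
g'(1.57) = -4.07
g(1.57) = -4.74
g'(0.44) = -0.80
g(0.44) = -1.99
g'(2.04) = -5.44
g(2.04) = -6.98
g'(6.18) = -17.44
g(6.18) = -54.33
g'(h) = 0.48 - 2.9*h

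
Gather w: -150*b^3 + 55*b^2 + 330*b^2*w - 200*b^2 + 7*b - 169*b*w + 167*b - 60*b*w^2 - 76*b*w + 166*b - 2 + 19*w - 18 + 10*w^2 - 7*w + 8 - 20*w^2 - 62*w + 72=-150*b^3 - 145*b^2 + 340*b + w^2*(-60*b - 10) + w*(330*b^2 - 245*b - 50) + 60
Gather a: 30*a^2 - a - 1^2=30*a^2 - a - 1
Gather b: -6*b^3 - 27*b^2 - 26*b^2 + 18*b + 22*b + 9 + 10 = -6*b^3 - 53*b^2 + 40*b + 19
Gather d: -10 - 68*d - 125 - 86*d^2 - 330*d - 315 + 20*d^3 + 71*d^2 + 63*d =20*d^3 - 15*d^2 - 335*d - 450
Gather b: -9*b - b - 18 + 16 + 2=-10*b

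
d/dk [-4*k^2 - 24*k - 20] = -8*k - 24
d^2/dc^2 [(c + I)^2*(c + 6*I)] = 6*c + 16*I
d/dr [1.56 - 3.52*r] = -3.52000000000000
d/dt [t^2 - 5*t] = 2*t - 5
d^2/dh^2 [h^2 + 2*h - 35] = 2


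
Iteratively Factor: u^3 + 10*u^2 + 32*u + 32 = (u + 2)*(u^2 + 8*u + 16) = (u + 2)*(u + 4)*(u + 4)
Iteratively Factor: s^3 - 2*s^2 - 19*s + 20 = (s - 1)*(s^2 - s - 20) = (s - 1)*(s + 4)*(s - 5)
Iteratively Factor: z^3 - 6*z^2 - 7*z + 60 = (z - 4)*(z^2 - 2*z - 15) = (z - 4)*(z + 3)*(z - 5)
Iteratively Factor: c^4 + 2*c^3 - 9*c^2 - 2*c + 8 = (c - 1)*(c^3 + 3*c^2 - 6*c - 8) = (c - 2)*(c - 1)*(c^2 + 5*c + 4) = (c - 2)*(c - 1)*(c + 4)*(c + 1)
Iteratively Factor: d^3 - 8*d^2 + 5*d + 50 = (d + 2)*(d^2 - 10*d + 25) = (d - 5)*(d + 2)*(d - 5)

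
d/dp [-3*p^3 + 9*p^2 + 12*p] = -9*p^2 + 18*p + 12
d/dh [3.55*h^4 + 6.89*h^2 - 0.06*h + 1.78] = 14.2*h^3 + 13.78*h - 0.06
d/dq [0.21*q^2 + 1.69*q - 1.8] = 0.42*q + 1.69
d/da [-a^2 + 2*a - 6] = 2 - 2*a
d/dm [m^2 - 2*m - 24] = 2*m - 2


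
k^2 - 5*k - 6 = (k - 6)*(k + 1)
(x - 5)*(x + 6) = x^2 + x - 30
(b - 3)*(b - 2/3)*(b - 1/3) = b^3 - 4*b^2 + 29*b/9 - 2/3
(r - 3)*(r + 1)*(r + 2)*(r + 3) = r^4 + 3*r^3 - 7*r^2 - 27*r - 18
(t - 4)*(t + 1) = t^2 - 3*t - 4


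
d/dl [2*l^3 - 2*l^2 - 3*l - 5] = 6*l^2 - 4*l - 3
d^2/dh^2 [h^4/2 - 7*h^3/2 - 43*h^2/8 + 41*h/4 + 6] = 6*h^2 - 21*h - 43/4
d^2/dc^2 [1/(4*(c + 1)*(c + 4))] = ((c + 1)^2 + (c + 1)*(c + 4) + (c + 4)^2)/(2*(c + 1)^3*(c + 4)^3)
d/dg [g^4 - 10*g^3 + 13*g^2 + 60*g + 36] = 4*g^3 - 30*g^2 + 26*g + 60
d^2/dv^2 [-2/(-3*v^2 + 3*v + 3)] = 4*(v^2 - v - (2*v - 1)^2 - 1)/(3*(-v^2 + v + 1)^3)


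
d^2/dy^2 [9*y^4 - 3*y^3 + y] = 18*y*(6*y - 1)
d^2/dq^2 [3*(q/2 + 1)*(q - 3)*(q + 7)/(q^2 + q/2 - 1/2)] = 6*(-61*q^3 - 471*q^2 - 327*q - 133)/(8*q^6 + 12*q^5 - 6*q^4 - 11*q^3 + 3*q^2 + 3*q - 1)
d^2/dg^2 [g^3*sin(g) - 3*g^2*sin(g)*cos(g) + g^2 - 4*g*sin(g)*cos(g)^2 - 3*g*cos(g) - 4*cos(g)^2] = -g^3*sin(g) + 6*g^2*sin(2*g) + 6*g^2*cos(g) + 7*g*sin(g) + 9*g*sin(3*g) + 3*g*cos(g) - 12*g*cos(2*g) + 6*sin(g) - 3*sin(2*g) - 2*cos(g) + 8*cos(2*g) - 6*cos(3*g) + 2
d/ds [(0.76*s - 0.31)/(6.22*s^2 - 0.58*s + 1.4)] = (-4.7272*s^2 + 3.8564*s + 0.8842)/(38.6884*s^4 - 7.2152*s^3 + 17.7524*s^2 - 1.624*s + 1.96)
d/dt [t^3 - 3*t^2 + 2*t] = 3*t^2 - 6*t + 2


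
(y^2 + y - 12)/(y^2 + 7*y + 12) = (y - 3)/(y + 3)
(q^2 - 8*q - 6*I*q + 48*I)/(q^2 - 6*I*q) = (q - 8)/q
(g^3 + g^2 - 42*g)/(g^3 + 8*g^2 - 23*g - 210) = g*(g - 6)/(g^2 + g - 30)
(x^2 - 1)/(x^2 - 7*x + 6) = (x + 1)/(x - 6)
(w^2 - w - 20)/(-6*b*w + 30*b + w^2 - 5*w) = (w + 4)/(-6*b + w)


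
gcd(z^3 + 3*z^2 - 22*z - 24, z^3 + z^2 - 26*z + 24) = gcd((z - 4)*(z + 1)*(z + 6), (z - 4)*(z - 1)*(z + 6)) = z^2 + 2*z - 24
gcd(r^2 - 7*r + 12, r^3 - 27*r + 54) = r - 3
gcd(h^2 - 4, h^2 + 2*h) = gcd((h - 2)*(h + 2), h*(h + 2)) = h + 2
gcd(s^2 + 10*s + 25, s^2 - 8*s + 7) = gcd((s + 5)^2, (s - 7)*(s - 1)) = 1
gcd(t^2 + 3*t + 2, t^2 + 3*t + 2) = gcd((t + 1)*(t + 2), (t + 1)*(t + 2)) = t^2 + 3*t + 2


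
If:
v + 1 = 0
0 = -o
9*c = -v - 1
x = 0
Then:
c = 0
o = 0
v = -1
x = 0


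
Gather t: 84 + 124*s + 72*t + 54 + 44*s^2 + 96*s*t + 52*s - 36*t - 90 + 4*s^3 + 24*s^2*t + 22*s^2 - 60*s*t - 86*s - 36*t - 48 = 4*s^3 + 66*s^2 + 90*s + t*(24*s^2 + 36*s)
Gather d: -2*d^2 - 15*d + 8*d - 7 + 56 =-2*d^2 - 7*d + 49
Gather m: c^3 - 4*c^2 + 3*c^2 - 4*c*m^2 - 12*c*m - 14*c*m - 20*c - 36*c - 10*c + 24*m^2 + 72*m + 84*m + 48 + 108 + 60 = c^3 - c^2 - 66*c + m^2*(24 - 4*c) + m*(156 - 26*c) + 216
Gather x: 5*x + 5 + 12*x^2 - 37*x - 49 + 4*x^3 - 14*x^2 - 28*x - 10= 4*x^3 - 2*x^2 - 60*x - 54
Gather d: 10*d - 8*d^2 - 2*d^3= -2*d^3 - 8*d^2 + 10*d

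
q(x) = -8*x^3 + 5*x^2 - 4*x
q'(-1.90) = -109.64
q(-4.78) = 1007.08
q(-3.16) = 315.00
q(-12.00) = 14592.00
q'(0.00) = -4.00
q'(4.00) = -348.00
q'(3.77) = -307.41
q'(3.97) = -342.56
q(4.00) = -448.00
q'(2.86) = -171.71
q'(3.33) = -236.83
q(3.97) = -437.64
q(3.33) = -253.28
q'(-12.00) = -3580.00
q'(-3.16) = -275.25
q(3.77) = -372.68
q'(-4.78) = -600.16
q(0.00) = 0.00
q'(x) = -24*x^2 + 10*x - 4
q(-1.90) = 80.52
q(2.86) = -157.69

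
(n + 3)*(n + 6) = n^2 + 9*n + 18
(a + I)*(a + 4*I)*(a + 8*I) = a^3 + 13*I*a^2 - 44*a - 32*I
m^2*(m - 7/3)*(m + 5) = m^4 + 8*m^3/3 - 35*m^2/3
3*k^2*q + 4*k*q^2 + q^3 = q*(k + q)*(3*k + q)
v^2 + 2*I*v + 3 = (v - I)*(v + 3*I)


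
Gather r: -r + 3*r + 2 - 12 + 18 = 2*r + 8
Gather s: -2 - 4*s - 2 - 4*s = -8*s - 4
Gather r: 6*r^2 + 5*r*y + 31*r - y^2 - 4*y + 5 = 6*r^2 + r*(5*y + 31) - y^2 - 4*y + 5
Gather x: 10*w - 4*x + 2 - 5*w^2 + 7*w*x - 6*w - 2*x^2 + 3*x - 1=-5*w^2 + 4*w - 2*x^2 + x*(7*w - 1) + 1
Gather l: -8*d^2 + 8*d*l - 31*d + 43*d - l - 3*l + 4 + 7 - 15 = -8*d^2 + 12*d + l*(8*d - 4) - 4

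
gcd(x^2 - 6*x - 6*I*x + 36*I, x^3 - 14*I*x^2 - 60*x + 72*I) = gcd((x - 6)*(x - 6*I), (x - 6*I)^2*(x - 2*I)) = x - 6*I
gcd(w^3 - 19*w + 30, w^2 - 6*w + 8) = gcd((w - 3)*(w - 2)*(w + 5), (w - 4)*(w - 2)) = w - 2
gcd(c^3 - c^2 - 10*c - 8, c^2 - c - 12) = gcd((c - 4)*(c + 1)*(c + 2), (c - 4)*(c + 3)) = c - 4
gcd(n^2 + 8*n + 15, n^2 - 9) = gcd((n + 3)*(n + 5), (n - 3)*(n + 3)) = n + 3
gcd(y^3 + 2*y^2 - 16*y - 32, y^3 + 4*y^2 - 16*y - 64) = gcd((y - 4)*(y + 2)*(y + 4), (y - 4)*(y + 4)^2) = y^2 - 16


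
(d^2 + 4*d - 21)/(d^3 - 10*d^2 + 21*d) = (d + 7)/(d*(d - 7))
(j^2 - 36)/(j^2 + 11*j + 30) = (j - 6)/(j + 5)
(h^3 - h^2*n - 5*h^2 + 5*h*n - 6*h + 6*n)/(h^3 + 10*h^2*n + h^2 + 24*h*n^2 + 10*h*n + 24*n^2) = (h^2 - h*n - 6*h + 6*n)/(h^2 + 10*h*n + 24*n^2)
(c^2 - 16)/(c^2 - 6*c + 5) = (c^2 - 16)/(c^2 - 6*c + 5)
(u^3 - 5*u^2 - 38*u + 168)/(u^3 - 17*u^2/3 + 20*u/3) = 3*(u^2 - u - 42)/(u*(3*u - 5))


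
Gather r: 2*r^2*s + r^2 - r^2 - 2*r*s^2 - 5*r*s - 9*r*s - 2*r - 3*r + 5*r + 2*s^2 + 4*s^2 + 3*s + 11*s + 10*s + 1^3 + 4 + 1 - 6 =2*r^2*s + r*(-2*s^2 - 14*s) + 6*s^2 + 24*s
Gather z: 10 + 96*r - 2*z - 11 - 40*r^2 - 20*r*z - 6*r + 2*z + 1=-40*r^2 - 20*r*z + 90*r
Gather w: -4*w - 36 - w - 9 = -5*w - 45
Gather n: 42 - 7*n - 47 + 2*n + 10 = 5 - 5*n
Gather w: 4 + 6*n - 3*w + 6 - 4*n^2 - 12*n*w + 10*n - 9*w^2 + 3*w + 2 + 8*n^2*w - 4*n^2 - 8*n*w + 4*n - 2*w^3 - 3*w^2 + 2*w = -8*n^2 + 20*n - 2*w^3 - 12*w^2 + w*(8*n^2 - 20*n + 2) + 12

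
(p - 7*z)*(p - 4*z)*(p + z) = p^3 - 10*p^2*z + 17*p*z^2 + 28*z^3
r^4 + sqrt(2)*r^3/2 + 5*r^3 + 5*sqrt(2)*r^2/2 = r^2*(r + 5)*(r + sqrt(2)/2)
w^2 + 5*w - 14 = (w - 2)*(w + 7)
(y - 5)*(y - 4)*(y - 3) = y^3 - 12*y^2 + 47*y - 60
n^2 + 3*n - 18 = (n - 3)*(n + 6)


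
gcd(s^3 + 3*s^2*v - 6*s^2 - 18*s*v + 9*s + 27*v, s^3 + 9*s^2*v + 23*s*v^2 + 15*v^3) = s + 3*v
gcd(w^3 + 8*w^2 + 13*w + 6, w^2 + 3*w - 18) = w + 6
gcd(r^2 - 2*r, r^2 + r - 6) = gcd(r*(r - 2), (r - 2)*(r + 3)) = r - 2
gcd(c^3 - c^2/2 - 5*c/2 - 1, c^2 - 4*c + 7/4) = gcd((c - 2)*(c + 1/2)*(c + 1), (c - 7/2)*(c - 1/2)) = 1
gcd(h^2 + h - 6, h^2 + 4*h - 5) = 1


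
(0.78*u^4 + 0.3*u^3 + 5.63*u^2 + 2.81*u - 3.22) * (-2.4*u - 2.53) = -1.872*u^5 - 2.6934*u^4 - 14.271*u^3 - 20.9879*u^2 + 0.6187*u + 8.1466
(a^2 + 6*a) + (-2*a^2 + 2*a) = -a^2 + 8*a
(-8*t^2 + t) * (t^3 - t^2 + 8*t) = -8*t^5 + 9*t^4 - 65*t^3 + 8*t^2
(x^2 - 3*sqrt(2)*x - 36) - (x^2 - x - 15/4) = -3*sqrt(2)*x + x - 129/4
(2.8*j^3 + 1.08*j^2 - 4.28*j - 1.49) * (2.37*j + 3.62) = 6.636*j^4 + 12.6956*j^3 - 6.234*j^2 - 19.0249*j - 5.3938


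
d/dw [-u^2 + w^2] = 2*w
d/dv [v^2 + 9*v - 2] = 2*v + 9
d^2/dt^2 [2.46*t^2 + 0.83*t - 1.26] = 4.92000000000000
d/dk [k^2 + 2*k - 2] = 2*k + 2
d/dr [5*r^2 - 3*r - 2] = 10*r - 3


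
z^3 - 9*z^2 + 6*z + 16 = (z - 8)*(z - 2)*(z + 1)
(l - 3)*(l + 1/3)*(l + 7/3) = l^3 - l^2/3 - 65*l/9 - 7/3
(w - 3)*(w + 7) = w^2 + 4*w - 21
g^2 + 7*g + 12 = (g + 3)*(g + 4)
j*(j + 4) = j^2 + 4*j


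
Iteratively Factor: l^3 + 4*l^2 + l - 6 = (l + 3)*(l^2 + l - 2) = (l - 1)*(l + 3)*(l + 2)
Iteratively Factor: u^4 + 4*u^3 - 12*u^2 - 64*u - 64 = (u + 4)*(u^3 - 12*u - 16) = (u - 4)*(u + 4)*(u^2 + 4*u + 4) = (u - 4)*(u + 2)*(u + 4)*(u + 2)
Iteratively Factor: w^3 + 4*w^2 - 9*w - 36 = (w + 3)*(w^2 + w - 12) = (w + 3)*(w + 4)*(w - 3)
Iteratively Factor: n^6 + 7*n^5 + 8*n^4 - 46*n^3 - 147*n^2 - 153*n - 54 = (n + 3)*(n^5 + 4*n^4 - 4*n^3 - 34*n^2 - 45*n - 18) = (n + 3)^2*(n^4 + n^3 - 7*n^2 - 13*n - 6) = (n + 1)*(n + 3)^2*(n^3 - 7*n - 6) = (n - 3)*(n + 1)*(n + 3)^2*(n^2 + 3*n + 2) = (n - 3)*(n + 1)^2*(n + 3)^2*(n + 2)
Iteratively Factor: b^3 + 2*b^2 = (b + 2)*(b^2) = b*(b + 2)*(b)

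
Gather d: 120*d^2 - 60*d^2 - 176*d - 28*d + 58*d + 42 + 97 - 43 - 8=60*d^2 - 146*d + 88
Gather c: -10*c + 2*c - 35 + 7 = -8*c - 28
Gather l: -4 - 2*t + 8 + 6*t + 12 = 4*t + 16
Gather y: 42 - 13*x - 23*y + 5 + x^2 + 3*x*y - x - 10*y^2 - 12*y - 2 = x^2 - 14*x - 10*y^2 + y*(3*x - 35) + 45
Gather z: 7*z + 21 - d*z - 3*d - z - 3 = -3*d + z*(6 - d) + 18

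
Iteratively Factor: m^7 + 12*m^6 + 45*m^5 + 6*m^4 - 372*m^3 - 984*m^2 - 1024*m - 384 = (m + 4)*(m^6 + 8*m^5 + 13*m^4 - 46*m^3 - 188*m^2 - 232*m - 96) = (m + 2)*(m + 4)*(m^5 + 6*m^4 + m^3 - 48*m^2 - 92*m - 48) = (m + 2)*(m + 4)^2*(m^4 + 2*m^3 - 7*m^2 - 20*m - 12) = (m + 1)*(m + 2)*(m + 4)^2*(m^3 + m^2 - 8*m - 12) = (m + 1)*(m + 2)^2*(m + 4)^2*(m^2 - m - 6) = (m - 3)*(m + 1)*(m + 2)^2*(m + 4)^2*(m + 2)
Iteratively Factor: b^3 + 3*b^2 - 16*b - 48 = (b + 4)*(b^2 - b - 12) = (b + 3)*(b + 4)*(b - 4)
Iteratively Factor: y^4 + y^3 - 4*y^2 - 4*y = (y)*(y^3 + y^2 - 4*y - 4) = y*(y + 1)*(y^2 - 4) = y*(y - 2)*(y + 1)*(y + 2)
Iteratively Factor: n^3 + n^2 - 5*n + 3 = (n + 3)*(n^2 - 2*n + 1) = (n - 1)*(n + 3)*(n - 1)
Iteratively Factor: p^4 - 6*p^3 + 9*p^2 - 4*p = (p - 4)*(p^3 - 2*p^2 + p) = p*(p - 4)*(p^2 - 2*p + 1) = p*(p - 4)*(p - 1)*(p - 1)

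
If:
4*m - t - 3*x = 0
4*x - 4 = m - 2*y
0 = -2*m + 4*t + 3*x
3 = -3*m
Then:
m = -1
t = 2/3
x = -14/9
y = 83/18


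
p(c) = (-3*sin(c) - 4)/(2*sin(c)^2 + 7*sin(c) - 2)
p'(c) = (-4*sin(c)*cos(c) - 7*cos(c))*(-3*sin(c) - 4)/(2*sin(c)^2 + 7*sin(c) - 2)^2 - 3*cos(c)/(2*sin(c)^2 + 7*sin(c) - 2) = (6*sin(c)^2 + 16*sin(c) + 34)*cos(c)/(7*sin(c) - cos(2*c) - 1)^2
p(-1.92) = 0.17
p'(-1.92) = -0.18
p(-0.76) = 0.33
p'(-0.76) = 0.54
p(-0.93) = 0.25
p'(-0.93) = 0.37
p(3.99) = 0.29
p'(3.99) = -0.45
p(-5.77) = -2.85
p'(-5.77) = 10.25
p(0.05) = 2.52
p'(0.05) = 12.85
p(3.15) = 1.93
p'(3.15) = -7.99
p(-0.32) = 0.76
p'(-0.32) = 1.75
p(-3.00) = 1.21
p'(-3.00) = -3.63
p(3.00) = 4.55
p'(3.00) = -38.09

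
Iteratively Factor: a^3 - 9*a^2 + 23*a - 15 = (a - 3)*(a^2 - 6*a + 5) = (a - 5)*(a - 3)*(a - 1)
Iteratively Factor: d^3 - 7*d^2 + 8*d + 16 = (d - 4)*(d^2 - 3*d - 4) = (d - 4)^2*(d + 1)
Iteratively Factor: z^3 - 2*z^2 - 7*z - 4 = (z + 1)*(z^2 - 3*z - 4) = (z - 4)*(z + 1)*(z + 1)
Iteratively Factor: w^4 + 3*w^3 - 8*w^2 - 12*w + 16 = (w - 2)*(w^3 + 5*w^2 + 2*w - 8) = (w - 2)*(w - 1)*(w^2 + 6*w + 8) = (w - 2)*(w - 1)*(w + 2)*(w + 4)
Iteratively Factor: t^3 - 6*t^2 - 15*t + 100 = (t - 5)*(t^2 - t - 20) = (t - 5)*(t + 4)*(t - 5)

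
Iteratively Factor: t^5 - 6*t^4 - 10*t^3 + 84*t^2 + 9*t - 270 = (t + 3)*(t^4 - 9*t^3 + 17*t^2 + 33*t - 90) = (t - 3)*(t + 3)*(t^3 - 6*t^2 - t + 30) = (t - 5)*(t - 3)*(t + 3)*(t^2 - t - 6) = (t - 5)*(t - 3)*(t + 2)*(t + 3)*(t - 3)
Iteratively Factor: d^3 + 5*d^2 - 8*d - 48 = (d - 3)*(d^2 + 8*d + 16) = (d - 3)*(d + 4)*(d + 4)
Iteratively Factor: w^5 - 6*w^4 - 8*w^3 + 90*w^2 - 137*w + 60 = (w - 1)*(w^4 - 5*w^3 - 13*w^2 + 77*w - 60) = (w - 1)*(w + 4)*(w^3 - 9*w^2 + 23*w - 15) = (w - 1)^2*(w + 4)*(w^2 - 8*w + 15) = (w - 3)*(w - 1)^2*(w + 4)*(w - 5)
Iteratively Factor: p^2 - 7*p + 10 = (p - 5)*(p - 2)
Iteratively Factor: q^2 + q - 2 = (q - 1)*(q + 2)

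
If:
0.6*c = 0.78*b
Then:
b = 0.769230769230769*c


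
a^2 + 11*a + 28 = (a + 4)*(a + 7)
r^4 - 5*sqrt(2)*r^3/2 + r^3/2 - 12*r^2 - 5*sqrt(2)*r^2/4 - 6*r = r*(r + 1/2)*(r - 4*sqrt(2))*(r + 3*sqrt(2)/2)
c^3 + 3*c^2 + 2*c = c*(c + 1)*(c + 2)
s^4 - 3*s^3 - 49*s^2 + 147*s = s*(s - 7)*(s - 3)*(s + 7)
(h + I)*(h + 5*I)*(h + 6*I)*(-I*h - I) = -I*h^4 + 12*h^3 - I*h^3 + 12*h^2 + 41*I*h^2 - 30*h + 41*I*h - 30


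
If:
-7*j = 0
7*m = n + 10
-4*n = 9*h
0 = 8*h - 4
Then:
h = 1/2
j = 0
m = 71/56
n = -9/8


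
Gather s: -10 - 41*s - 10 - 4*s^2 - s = -4*s^2 - 42*s - 20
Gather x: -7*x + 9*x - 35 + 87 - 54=2*x - 2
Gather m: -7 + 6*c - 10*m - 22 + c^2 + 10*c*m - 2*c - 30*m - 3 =c^2 + 4*c + m*(10*c - 40) - 32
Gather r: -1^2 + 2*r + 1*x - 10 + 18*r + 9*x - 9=20*r + 10*x - 20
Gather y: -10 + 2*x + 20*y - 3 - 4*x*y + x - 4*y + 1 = 3*x + y*(16 - 4*x) - 12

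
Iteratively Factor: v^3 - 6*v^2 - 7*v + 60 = (v + 3)*(v^2 - 9*v + 20) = (v - 4)*(v + 3)*(v - 5)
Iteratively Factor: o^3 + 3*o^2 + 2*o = (o + 1)*(o^2 + 2*o) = o*(o + 1)*(o + 2)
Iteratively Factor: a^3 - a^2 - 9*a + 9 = (a + 3)*(a^2 - 4*a + 3) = (a - 3)*(a + 3)*(a - 1)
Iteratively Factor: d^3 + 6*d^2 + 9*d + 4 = (d + 1)*(d^2 + 5*d + 4) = (d + 1)^2*(d + 4)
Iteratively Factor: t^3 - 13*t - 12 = (t - 4)*(t^2 + 4*t + 3) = (t - 4)*(t + 1)*(t + 3)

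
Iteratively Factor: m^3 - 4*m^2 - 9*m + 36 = (m - 3)*(m^2 - m - 12) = (m - 4)*(m - 3)*(m + 3)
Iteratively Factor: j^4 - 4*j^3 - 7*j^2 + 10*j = (j + 2)*(j^3 - 6*j^2 + 5*j) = (j - 5)*(j + 2)*(j^2 - j) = (j - 5)*(j - 1)*(j + 2)*(j)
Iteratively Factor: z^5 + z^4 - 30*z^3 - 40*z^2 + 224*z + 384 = (z - 4)*(z^4 + 5*z^3 - 10*z^2 - 80*z - 96) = (z - 4)^2*(z^3 + 9*z^2 + 26*z + 24) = (z - 4)^2*(z + 2)*(z^2 + 7*z + 12) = (z - 4)^2*(z + 2)*(z + 4)*(z + 3)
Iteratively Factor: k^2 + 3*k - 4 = (k + 4)*(k - 1)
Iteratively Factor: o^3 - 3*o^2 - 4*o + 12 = (o + 2)*(o^2 - 5*o + 6) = (o - 2)*(o + 2)*(o - 3)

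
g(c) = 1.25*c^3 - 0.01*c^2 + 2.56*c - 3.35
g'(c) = 3.75*c^2 - 0.02*c + 2.56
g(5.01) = 166.41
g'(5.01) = 96.59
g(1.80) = 8.52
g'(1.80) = 14.67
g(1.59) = 5.72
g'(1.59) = 12.01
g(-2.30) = -24.50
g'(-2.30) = 22.44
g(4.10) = 93.13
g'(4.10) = 65.52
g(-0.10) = -3.61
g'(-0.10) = 2.60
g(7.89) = 630.19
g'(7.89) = 235.85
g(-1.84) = -15.88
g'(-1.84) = 15.29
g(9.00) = 930.13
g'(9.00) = 306.13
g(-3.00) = -44.87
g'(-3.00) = 36.37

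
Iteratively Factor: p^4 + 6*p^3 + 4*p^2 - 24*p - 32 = (p + 4)*(p^3 + 2*p^2 - 4*p - 8) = (p - 2)*(p + 4)*(p^2 + 4*p + 4) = (p - 2)*(p + 2)*(p + 4)*(p + 2)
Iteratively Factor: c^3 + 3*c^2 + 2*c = (c + 1)*(c^2 + 2*c) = (c + 1)*(c + 2)*(c)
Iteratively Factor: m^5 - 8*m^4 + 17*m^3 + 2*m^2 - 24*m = (m + 1)*(m^4 - 9*m^3 + 26*m^2 - 24*m) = (m - 4)*(m + 1)*(m^3 - 5*m^2 + 6*m) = (m - 4)*(m - 3)*(m + 1)*(m^2 - 2*m) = (m - 4)*(m - 3)*(m - 2)*(m + 1)*(m)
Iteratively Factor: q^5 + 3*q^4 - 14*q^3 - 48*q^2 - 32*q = (q + 2)*(q^4 + q^3 - 16*q^2 - 16*q) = (q - 4)*(q + 2)*(q^3 + 5*q^2 + 4*q) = (q - 4)*(q + 2)*(q + 4)*(q^2 + q) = (q - 4)*(q + 1)*(q + 2)*(q + 4)*(q)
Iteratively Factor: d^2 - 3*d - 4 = (d - 4)*(d + 1)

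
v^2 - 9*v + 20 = (v - 5)*(v - 4)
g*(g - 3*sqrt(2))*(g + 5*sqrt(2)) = g^3 + 2*sqrt(2)*g^2 - 30*g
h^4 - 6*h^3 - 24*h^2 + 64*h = h*(h - 8)*(h - 2)*(h + 4)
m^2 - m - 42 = (m - 7)*(m + 6)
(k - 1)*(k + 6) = k^2 + 5*k - 6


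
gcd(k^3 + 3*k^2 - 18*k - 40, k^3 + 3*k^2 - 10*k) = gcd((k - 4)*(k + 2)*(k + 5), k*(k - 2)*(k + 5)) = k + 5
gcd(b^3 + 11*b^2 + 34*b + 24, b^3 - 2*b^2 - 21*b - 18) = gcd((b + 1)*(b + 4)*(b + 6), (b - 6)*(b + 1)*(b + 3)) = b + 1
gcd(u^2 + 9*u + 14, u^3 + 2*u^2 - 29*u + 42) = u + 7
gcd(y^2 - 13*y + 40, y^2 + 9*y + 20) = 1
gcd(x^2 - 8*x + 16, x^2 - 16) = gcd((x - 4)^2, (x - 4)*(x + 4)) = x - 4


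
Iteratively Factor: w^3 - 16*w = (w - 4)*(w^2 + 4*w) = (w - 4)*(w + 4)*(w)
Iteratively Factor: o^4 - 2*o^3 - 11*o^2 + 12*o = (o - 4)*(o^3 + 2*o^2 - 3*o) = (o - 4)*(o - 1)*(o^2 + 3*o) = (o - 4)*(o - 1)*(o + 3)*(o)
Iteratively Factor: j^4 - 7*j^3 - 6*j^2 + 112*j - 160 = (j - 2)*(j^3 - 5*j^2 - 16*j + 80) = (j - 4)*(j - 2)*(j^2 - j - 20) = (j - 5)*(j - 4)*(j - 2)*(j + 4)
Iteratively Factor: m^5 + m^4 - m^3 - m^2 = (m - 1)*(m^4 + 2*m^3 + m^2) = m*(m - 1)*(m^3 + 2*m^2 + m) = m*(m - 1)*(m + 1)*(m^2 + m) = m^2*(m - 1)*(m + 1)*(m + 1)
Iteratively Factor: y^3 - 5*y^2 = (y - 5)*(y^2) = y*(y - 5)*(y)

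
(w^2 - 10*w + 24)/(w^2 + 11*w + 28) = (w^2 - 10*w + 24)/(w^2 + 11*w + 28)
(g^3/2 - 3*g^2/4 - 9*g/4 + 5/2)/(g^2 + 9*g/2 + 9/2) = (2*g^3 - 3*g^2 - 9*g + 10)/(2*(2*g^2 + 9*g + 9))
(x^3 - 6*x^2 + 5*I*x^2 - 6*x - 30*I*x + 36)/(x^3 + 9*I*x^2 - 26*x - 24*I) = (x - 6)/(x + 4*I)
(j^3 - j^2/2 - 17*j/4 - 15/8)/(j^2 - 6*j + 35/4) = (4*j^2 + 8*j + 3)/(2*(2*j - 7))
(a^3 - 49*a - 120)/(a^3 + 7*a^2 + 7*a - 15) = (a - 8)/(a - 1)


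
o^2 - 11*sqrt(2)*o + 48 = (o - 8*sqrt(2))*(o - 3*sqrt(2))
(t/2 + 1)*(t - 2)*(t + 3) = t^3/2 + 3*t^2/2 - 2*t - 6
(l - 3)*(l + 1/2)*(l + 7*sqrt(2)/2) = l^3 - 5*l^2/2 + 7*sqrt(2)*l^2/2 - 35*sqrt(2)*l/4 - 3*l/2 - 21*sqrt(2)/4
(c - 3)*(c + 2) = c^2 - c - 6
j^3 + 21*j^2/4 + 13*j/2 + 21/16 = (j + 1/4)*(j + 3/2)*(j + 7/2)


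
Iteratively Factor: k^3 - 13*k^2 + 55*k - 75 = (k - 5)*(k^2 - 8*k + 15) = (k - 5)^2*(k - 3)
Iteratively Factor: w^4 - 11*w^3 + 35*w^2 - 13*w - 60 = (w + 1)*(w^3 - 12*w^2 + 47*w - 60) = (w - 5)*(w + 1)*(w^2 - 7*w + 12) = (w - 5)*(w - 4)*(w + 1)*(w - 3)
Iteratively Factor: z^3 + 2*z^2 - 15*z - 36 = (z + 3)*(z^2 - z - 12) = (z + 3)^2*(z - 4)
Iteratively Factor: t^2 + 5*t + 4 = (t + 1)*(t + 4)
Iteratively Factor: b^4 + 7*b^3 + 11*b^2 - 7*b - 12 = (b - 1)*(b^3 + 8*b^2 + 19*b + 12) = (b - 1)*(b + 3)*(b^2 + 5*b + 4) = (b - 1)*(b + 3)*(b + 4)*(b + 1)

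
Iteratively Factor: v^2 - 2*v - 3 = (v - 3)*(v + 1)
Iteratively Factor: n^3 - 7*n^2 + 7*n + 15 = (n - 3)*(n^2 - 4*n - 5) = (n - 5)*(n - 3)*(n + 1)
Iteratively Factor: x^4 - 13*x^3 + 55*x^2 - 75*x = (x)*(x^3 - 13*x^2 + 55*x - 75) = x*(x - 3)*(x^2 - 10*x + 25) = x*(x - 5)*(x - 3)*(x - 5)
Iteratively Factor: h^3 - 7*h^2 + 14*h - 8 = (h - 1)*(h^2 - 6*h + 8) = (h - 4)*(h - 1)*(h - 2)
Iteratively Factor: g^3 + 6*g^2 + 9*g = (g)*(g^2 + 6*g + 9) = g*(g + 3)*(g + 3)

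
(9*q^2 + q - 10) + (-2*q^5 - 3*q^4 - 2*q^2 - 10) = -2*q^5 - 3*q^4 + 7*q^2 + q - 20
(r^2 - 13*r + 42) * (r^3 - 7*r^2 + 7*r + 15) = r^5 - 20*r^4 + 140*r^3 - 370*r^2 + 99*r + 630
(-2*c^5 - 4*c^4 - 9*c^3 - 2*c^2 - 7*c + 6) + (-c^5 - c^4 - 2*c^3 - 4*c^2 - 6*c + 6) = -3*c^5 - 5*c^4 - 11*c^3 - 6*c^2 - 13*c + 12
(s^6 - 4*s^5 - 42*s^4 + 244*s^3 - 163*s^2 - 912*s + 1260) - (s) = s^6 - 4*s^5 - 42*s^4 + 244*s^3 - 163*s^2 - 913*s + 1260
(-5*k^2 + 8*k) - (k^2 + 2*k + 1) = -6*k^2 + 6*k - 1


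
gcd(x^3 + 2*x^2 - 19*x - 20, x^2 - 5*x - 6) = x + 1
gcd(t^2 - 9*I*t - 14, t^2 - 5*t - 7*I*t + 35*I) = t - 7*I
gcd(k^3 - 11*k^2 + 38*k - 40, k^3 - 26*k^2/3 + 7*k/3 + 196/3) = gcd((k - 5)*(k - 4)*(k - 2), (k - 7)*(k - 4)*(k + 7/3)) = k - 4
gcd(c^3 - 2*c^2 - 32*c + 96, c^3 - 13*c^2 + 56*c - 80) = c^2 - 8*c + 16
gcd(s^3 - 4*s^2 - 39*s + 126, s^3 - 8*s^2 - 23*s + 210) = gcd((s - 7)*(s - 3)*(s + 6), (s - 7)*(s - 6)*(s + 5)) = s - 7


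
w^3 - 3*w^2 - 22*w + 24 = (w - 6)*(w - 1)*(w + 4)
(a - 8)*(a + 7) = a^2 - a - 56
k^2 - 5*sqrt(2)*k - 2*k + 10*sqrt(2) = (k - 2)*(k - 5*sqrt(2))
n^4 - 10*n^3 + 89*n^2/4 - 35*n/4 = n*(n - 7)*(n - 5/2)*(n - 1/2)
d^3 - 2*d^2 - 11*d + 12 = (d - 4)*(d - 1)*(d + 3)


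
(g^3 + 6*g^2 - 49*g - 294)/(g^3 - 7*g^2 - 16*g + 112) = (g^2 + 13*g + 42)/(g^2 - 16)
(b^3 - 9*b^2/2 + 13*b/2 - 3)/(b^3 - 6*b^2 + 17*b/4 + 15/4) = 2*(b^2 - 3*b + 2)/(2*b^2 - 9*b - 5)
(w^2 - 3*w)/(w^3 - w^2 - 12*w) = (3 - w)/(-w^2 + w + 12)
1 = 1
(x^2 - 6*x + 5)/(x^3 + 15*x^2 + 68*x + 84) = (x^2 - 6*x + 5)/(x^3 + 15*x^2 + 68*x + 84)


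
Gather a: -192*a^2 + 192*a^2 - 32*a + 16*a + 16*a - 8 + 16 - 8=0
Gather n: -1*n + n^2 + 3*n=n^2 + 2*n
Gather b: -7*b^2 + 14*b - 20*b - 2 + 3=-7*b^2 - 6*b + 1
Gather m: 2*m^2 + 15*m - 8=2*m^2 + 15*m - 8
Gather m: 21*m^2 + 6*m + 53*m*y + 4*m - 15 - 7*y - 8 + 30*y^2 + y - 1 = 21*m^2 + m*(53*y + 10) + 30*y^2 - 6*y - 24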